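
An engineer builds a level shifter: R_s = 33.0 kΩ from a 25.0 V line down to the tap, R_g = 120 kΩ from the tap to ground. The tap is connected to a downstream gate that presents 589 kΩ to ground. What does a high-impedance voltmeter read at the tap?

The load sits in parallel with R_g: R_g‖R_L = (120 × 589) / (120 + 589) = 99.69 kΩ.
V_out = 25.0 × 99.69 / (33.0 + 99.69) = 25.0 × 99.69/132.7 = 18.8 V.
(Unloaded it would have been 19.6 V.)

V_out ≈ 18.8 V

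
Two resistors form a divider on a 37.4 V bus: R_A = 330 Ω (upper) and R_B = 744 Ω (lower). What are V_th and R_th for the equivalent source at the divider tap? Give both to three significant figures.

V_th = 25.9 V, R_th = 229 Ω

V_th is the open-circuit tap voltage: 37.4 × 744/(330 + 744) = 25.9 V.
With the supply zeroed, R_A and R_B appear in parallel from the tap: R_th = R_A‖R_B = (330 × 744)/1074 = 229 Ω.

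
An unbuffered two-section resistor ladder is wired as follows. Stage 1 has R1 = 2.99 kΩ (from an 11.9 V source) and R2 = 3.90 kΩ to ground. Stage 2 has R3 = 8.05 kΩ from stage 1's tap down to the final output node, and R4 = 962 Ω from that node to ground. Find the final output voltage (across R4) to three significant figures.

Stage 2 presents R3+R4 = 9012 Ω as a load on stage 1's tap.
Stage 1's lower leg becomes R2‖(R3+R4) = 2722 Ω, so V_mid = 11.9 × 2722/5712 = 5.671 V.
Stage 2 is itself unloaded: V_out = V_mid × R4/(R3+R4) = 5.671 × 962/9012 = 0.605 V.

V_out ≈ 0.605 V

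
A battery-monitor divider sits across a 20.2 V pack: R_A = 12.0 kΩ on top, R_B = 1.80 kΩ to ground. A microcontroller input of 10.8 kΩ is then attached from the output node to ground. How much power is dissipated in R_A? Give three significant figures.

Total resistance from the source is R_A + (R_B‖R_L) = 13.54 kΩ, so I = 20.2/13.54 kΩ = 1.492 mA.
P = I²·R_A = (1.492 mA)² × 12.0 kΩ = 26.7 mW.

P ≈ 26.7 mW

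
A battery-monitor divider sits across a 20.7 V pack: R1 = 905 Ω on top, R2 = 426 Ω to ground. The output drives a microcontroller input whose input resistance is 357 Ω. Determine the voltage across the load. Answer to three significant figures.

V_out ≈ 3.66 V

The load sits in parallel with R2: R2‖R_L = (426 × 357) / (426 + 357) = 194.2 Ω.
V_out = 20.7 × 194.2 / (905 + 194.2) = 20.7 × 194.2/1099 = 3.66 V.
(Unloaded it would have been 6.63 V.)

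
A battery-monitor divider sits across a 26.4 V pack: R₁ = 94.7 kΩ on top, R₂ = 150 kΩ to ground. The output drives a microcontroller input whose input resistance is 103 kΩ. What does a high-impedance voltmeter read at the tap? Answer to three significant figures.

The load sits in parallel with R₂: R₂‖R_L = (150 × 103) / (150 + 103) = 61.07 kΩ.
V_out = 26.4 × 61.07 / (94.7 + 61.07) = 26.4 × 61.07/155.8 = 10.3 V.

V_out ≈ 10.3 V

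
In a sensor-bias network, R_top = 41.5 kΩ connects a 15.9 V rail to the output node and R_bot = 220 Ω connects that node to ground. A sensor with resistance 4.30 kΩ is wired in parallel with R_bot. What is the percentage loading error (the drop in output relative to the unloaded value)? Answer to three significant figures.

The divider's output (Thévenin) resistance is R_top‖R_bot = 218.8 Ω.
Fractional drop under load = R_th/(R_th + R_L) = 218.8 / (218.8 + 4300) = 0.04843.
So the output falls by 4.84 %.

4.84 %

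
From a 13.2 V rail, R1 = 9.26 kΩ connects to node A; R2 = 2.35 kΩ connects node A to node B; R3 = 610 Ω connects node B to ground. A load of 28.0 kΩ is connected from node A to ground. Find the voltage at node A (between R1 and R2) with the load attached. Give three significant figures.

V ≈ 2.96 V

Below node A the series string R2+R3 = 2960 Ω sits in parallel with the 28000 Ω load: 2677 Ω.
V_A = 13.2 × 2677/(9260 + 2677) = 2.96 V.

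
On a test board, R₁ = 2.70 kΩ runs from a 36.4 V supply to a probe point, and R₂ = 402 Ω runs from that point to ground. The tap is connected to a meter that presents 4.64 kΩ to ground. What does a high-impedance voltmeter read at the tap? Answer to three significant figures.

V_out ≈ 4.39 V

The load sits in parallel with R₂: R₂‖R_L = (402 × 4640) / (402 + 4640) = 369.9 Ω.
V_out = 36.4 × 369.9 / (2700 + 369.9) = 36.4 × 369.9/3070 = 4.39 V.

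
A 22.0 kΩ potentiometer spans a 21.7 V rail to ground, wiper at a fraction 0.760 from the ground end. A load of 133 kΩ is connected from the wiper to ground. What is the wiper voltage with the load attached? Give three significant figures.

The wiper splits the pot into (1−α)R = 5.280 kΩ above and αR = 16.72 kΩ below.
Lower section ‖ load = 14.85 kΩ.
V_wiper = 21.7 × 14.85/(5.280 + 14.85) = 16.0 V.

V ≈ 16.0 V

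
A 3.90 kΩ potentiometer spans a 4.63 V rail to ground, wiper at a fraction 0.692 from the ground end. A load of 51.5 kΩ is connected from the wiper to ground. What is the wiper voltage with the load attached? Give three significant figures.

The wiper splits the pot into (1−α)R = 1.201 kΩ above and αR = 2.699 kΩ below.
Lower section ‖ load = 2.564 kΩ.
V_wiper = 4.63 × 2.564/(1.201 + 2.564) = 3.15 V.

V ≈ 3.15 V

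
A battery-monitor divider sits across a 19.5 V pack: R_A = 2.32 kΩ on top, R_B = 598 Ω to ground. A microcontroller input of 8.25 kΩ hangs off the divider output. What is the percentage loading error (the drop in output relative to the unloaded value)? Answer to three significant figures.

The divider's output (Thévenin) resistance is R_A‖R_B = 475.4 Ω.
Fractional drop under load = R_th/(R_th + R_L) = 475.4 / (475.4 + 8250) = 0.05449.
So the output falls by 5.45 %.

5.45 %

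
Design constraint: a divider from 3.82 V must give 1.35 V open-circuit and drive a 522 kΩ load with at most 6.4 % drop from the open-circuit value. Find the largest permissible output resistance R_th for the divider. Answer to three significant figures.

R_th ≤ 35.7 kΩ

Loading drop = R_th/(R_th + R_L) ≤ 0.0640, so R_th ≤ R_L · ε/(1−ε) = 522 kΩ × 0.0640/0.9360 = 35.7 kΩ.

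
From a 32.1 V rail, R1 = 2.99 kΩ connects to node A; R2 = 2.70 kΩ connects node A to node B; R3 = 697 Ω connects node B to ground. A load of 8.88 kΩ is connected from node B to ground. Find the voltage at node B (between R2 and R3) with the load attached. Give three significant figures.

V ≈ 3.27 V

At node B, R3 is in parallel with the load: R3‖R_L = 646.3 Ω.
Below node A the resistance is R2 + (R3‖R_L) = 3346 Ω, so V_A = 32.1 × 3346/6336 = 16.95 V.
Then V_B = V_A × (R3‖R_L)/(R2 + R3‖R_L) = 16.95 × 646.3/3346 = 3.27 V.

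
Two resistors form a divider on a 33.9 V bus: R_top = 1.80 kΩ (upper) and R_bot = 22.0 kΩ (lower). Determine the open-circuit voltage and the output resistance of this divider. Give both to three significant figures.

V_th = 31.3 V, R_th = 1.66 kΩ

V_th is the open-circuit tap voltage: 33.9 × 22.0/(1.80 + 22.0) = 31.3 V.
With the supply zeroed, R_top and R_bot appear in parallel from the tap: R_th = R_top‖R_bot = (1.80 × 22.0)/23.80 = 1.66 kΩ.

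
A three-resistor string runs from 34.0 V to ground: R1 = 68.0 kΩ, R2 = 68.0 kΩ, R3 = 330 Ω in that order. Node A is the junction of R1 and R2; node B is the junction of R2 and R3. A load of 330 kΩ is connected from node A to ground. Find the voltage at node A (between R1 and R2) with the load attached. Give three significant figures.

Below node A the series string R2+R3 = 68330 Ω sits in parallel with the 330000 Ω load: 56610 Ω.
V_A = 34.0 × 56610/(68000 + 56610) = 15.4 V.

V ≈ 15.4 V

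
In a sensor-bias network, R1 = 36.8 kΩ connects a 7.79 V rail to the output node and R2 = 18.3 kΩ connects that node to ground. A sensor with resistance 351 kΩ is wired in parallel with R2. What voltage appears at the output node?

V_out ≈ 2.50 V

The load sits in parallel with R2: R2‖R_L = (18.3 × 351) / (18.3 + 351) = 17.39 kΩ.
V_out = 7.79 × 17.39 / (36.8 + 17.39) = 7.79 × 17.39/54.19 = 2.50 V.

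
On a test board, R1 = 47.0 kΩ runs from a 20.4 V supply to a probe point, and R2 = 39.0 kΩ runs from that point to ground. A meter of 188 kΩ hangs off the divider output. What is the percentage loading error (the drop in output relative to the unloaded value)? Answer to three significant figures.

Unloaded V = 20.4 × 39.0/86.00 = 9.2512 V.
Loaded: R2‖R_L = 32.30 kΩ, giving V = 20.4 × 32.30/79.30 = 8.3091 V.
Drop = (9.2512 − 8.3091) / 9.2512 = 10.2 %.

10.2 %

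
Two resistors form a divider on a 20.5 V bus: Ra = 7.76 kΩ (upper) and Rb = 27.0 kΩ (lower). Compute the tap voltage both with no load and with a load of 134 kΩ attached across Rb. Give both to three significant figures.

Open-circuit: V = 20.5 × 27.0/(7.76 + 27.0) = 15.9 V.
With the load, Rb becomes Rb‖R_L = 22.47 kΩ, so V = 20.5 × 22.47/30.23 = 15.2 V.

Unloaded: 15.9 V; loaded: 15.2 V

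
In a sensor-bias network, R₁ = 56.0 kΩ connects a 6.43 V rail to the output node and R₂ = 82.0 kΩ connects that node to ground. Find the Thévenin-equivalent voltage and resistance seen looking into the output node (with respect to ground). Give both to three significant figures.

V_th = 3.82 V, R_th = 33.3 kΩ

V_th is the open-circuit tap voltage: 6.43 × 82.0/(56.0 + 82.0) = 3.82 V.
With the supply zeroed, R₁ and R₂ appear in parallel from the tap: R_th = R₁‖R₂ = (56.0 × 82.0)/138.0 = 33.3 kΩ.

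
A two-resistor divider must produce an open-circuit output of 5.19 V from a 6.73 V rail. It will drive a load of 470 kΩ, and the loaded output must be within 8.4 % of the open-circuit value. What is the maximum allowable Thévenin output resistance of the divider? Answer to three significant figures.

Loading drop = R_th/(R_th + R_L) ≤ 0.0840, so R_th ≤ R_L · ε/(1−ε) = 470 kΩ × 0.0840/0.9160 = 43.1 kΩ.

R_th ≤ 43.1 kΩ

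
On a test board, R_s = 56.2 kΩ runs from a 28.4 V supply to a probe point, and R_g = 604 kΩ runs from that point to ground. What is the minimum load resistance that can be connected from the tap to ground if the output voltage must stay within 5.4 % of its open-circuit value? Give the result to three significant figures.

R_L(min) ≈ 901 kΩ

Output resistance R_th = R_s‖R_g = (56.2 × 604)/660.2 = 51.42 kΩ.
The fractional drop is R_th/(R_th + R_L); requiring this ≤ 0.0540 gives R_L ≥ R_th(1/0.0540 − 1) = 51.42 × 17.52 = 901 kΩ.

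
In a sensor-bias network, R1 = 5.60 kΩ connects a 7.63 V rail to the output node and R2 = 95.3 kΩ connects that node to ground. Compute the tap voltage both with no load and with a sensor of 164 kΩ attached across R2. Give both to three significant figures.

Open-circuit: V = 7.63 × 95.3/(5.60 + 95.3) = 7.21 V.
With the load, R2 becomes R2‖R_L = 60.27 kΩ, so V = 7.63 × 60.27/65.87 = 6.98 V.

Unloaded: 7.21 V; loaded: 6.98 V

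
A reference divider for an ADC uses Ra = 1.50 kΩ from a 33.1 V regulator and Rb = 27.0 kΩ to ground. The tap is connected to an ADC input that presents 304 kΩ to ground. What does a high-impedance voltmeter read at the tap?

The load sits in parallel with Rb: Rb‖R_L = (27.0 × 304) / (27.0 + 304) = 24.80 kΩ.
V_out = 33.1 × 24.80 / (1.50 + 24.80) = 33.1 × 24.80/26.30 = 31.2 V.

V_out ≈ 31.2 V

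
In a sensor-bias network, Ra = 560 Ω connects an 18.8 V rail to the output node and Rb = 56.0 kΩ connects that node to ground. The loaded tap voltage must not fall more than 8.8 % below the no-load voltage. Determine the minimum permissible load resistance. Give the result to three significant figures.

Output resistance R_th = Ra‖Rb = (560 × 56000)/56560 = 554.5 Ω.
The fractional drop is R_th/(R_th + R_L); requiring this ≤ 0.0880 gives R_L ≥ R_th(1/0.0880 − 1) = 554.5 × 10.36 = 5.75 kΩ.

R_L(min) ≈ 5.75 kΩ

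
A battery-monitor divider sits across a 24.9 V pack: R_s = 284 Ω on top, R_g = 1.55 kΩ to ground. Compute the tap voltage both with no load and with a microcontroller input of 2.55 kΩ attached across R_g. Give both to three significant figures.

Unloaded: 21.0 V; loaded: 19.2 V

Open-circuit: V = 24.9 × 1550/(284 + 1550) = 21.0 V.
With the load, R_g becomes R_g‖R_L = 964.0 Ω, so V = 24.9 × 964.0/1248 = 19.2 V.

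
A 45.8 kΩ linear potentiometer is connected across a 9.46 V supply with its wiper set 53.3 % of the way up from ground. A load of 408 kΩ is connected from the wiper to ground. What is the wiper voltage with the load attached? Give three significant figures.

The wiper splits the pot into (1−α)R = 21.39 kΩ above and αR = 24.41 kΩ below.
Lower section ‖ load = 23.03 kΩ.
V_wiper = 9.46 × 23.03/(21.39 + 23.03) = 4.91 V.

V ≈ 4.91 V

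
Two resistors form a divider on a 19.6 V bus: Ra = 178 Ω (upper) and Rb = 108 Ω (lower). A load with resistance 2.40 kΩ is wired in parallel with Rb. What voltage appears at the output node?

V_out ≈ 7.20 V

The load sits in parallel with Rb: Rb‖R_L = (108 × 2400) / (108 + 2400) = 103.3 Ω.
V_out = 19.6 × 103.3 / (178 + 103.3) = 19.6 × 103.3/281.3 = 7.20 V.
(Unloaded it would have been 7.40 V.)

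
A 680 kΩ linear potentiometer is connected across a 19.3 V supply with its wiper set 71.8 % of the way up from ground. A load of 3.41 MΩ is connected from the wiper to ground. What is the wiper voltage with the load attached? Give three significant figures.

The wiper splits the pot into (1−α)R = 191.8 kΩ above and αR = 488.2 kΩ below.
Lower section ‖ load = 427.1 kΩ.
V_wiper = 19.3 × 427.1/(191.8 + 427.1) = 13.3 V.

V ≈ 13.3 V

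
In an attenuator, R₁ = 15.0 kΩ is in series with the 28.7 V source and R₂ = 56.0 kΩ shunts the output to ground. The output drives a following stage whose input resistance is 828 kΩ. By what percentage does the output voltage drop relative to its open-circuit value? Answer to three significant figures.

The divider's output (Thévenin) resistance is R₁‖R₂ = 11.83 kΩ.
Fractional drop under load = R_th/(R_th + R_L) = 11.83 / (11.83 + 828) = 0.01409.
So the output falls by 1.41 %.

1.41 %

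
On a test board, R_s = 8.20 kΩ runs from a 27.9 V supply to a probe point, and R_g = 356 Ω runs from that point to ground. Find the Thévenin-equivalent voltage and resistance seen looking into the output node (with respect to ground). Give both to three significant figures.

V_th = 1.16 V, R_th = 341 Ω

V_th is the open-circuit tap voltage: 27.9 × 356/(8200 + 356) = 1.16 V.
With the supply zeroed, R_s and R_g appear in parallel from the tap: R_th = R_s‖R_g = (8200 × 356)/8556 = 341 Ω.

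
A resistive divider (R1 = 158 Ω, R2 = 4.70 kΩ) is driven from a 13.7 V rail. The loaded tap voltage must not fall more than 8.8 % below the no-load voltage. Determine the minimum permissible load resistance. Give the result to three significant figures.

R_L(min) ≈ 1.58 kΩ

Output resistance R_th = R1‖R2 = (158 × 4700)/4858 = 152.9 Ω.
The fractional drop is R_th/(R_th + R_L); requiring this ≤ 0.0880 gives R_L ≥ R_th(1/0.0880 − 1) = 152.9 × 10.36 = 1.58 kΩ.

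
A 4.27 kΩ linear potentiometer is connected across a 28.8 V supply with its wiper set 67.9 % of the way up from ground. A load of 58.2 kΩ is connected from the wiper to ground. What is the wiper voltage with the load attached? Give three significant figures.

The wiper splits the pot into (1−α)R = 1.371 kΩ above and αR = 2.899 kΩ below.
Lower section ‖ load = 2.762 kΩ.
V_wiper = 28.8 × 2.762/(1.371 + 2.762) = 19.2 V.

V ≈ 19.2 V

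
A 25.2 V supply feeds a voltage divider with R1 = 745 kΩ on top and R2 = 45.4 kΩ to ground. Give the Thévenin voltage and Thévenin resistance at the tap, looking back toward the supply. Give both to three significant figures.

V_th = 1.45 V, R_th = 42.8 kΩ

V_th is the open-circuit tap voltage: 25.2 × 45.4/(745 + 45.4) = 1.45 V.
With the supply zeroed, R1 and R2 appear in parallel from the tap: R_th = R1‖R2 = (745 × 45.4)/790.4 = 42.8 kΩ.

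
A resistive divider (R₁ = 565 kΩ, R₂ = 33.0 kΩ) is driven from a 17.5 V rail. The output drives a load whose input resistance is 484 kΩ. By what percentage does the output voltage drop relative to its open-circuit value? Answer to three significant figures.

The divider's output (Thévenin) resistance is R₁‖R₂ = 31.18 kΩ.
Fractional drop under load = R_th/(R_th + R_L) = 31.18 / (31.18 + 484) = 0.06052.
So the output falls by 6.05 %.

6.05 %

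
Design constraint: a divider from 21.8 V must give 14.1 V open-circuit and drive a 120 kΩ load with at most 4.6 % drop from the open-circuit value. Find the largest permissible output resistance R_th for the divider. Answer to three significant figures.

R_th ≤ 5.79 kΩ

Loading drop = R_th/(R_th + R_L) ≤ 0.0460, so R_th ≤ R_L · ε/(1−ε) = 120 kΩ × 0.0460/0.9540 = 5.79 kΩ.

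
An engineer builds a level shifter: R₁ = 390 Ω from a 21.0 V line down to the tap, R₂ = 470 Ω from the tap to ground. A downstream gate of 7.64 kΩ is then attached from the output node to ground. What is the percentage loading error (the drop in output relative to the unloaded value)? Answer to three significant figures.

2.71 %

The divider's output (Thévenin) resistance is R₁‖R₂ = 213.1 Ω.
Fractional drop under load = R_th/(R_th + R_L) = 213.1 / (213.1 + 7640) = 0.02714.
So the output falls by 2.71 %.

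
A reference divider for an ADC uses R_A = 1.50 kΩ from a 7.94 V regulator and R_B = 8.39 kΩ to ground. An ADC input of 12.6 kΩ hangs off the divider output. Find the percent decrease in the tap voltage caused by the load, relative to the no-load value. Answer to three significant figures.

9.17 %

Unloaded V = 7.94 × 8.39/9.890 = 6.7358 V.
Loaded: R_B‖R_L = 5.036 kΩ, giving V = 7.94 × 5.036/6.536 = 6.1179 V.
Drop = (6.7358 − 6.1179) / 6.7358 = 9.17 %.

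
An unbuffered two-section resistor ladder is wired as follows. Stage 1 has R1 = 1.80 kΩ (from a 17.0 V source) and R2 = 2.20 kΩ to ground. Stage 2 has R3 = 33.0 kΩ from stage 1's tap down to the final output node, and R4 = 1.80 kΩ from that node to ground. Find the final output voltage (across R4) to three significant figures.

V_out ≈ 0.470 V

Stage 2 presents R3+R4 = 34.80 kΩ as a load on stage 1's tap.
Stage 1's lower leg becomes R2‖(R3+R4) = 2.069 kΩ, so V_mid = 17.0 × 2.069/3.869 = 9.091 V.
Stage 2 is itself unloaded: V_out = V_mid × R4/(R3+R4) = 9.091 × 1.80/34.80 = 0.470 V.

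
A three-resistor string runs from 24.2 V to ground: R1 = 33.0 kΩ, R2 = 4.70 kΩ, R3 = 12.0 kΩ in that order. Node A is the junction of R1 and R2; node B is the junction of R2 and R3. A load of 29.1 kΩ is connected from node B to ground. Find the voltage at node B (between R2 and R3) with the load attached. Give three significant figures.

V ≈ 4.45 V

At node B, R3 is in parallel with the load: R3‖R_L = 8.496 kΩ.
Below node A the resistance is R2 + (R3‖R_L) = 13.20 kΩ, so V_A = 24.2 × 13.20/46.20 = 6.913 V.
Then V_B = V_A × (R3‖R_L)/(R2 + R3‖R_L) = 6.913 × 8.496/13.20 = 4.45 V.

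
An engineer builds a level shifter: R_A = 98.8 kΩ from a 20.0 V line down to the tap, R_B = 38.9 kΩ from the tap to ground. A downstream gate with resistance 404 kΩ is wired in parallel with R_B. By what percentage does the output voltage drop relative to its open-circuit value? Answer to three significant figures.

6.46 %

The divider's output (Thévenin) resistance is R_A‖R_B = 27.91 kΩ.
Fractional drop under load = R_th/(R_th + R_L) = 27.91 / (27.91 + 404) = 0.06462.
So the output falls by 6.46 %.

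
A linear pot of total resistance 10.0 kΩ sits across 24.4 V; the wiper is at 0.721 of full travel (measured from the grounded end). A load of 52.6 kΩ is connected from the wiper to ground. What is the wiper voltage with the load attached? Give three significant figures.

V ≈ 16.9 V

The wiper splits the pot into (1−α)R = 2.790 kΩ above and αR = 7.210 kΩ below.
Lower section ‖ load = 6.341 kΩ.
V_wiper = 24.4 × 6.341/(2.790 + 6.341) = 16.9 V.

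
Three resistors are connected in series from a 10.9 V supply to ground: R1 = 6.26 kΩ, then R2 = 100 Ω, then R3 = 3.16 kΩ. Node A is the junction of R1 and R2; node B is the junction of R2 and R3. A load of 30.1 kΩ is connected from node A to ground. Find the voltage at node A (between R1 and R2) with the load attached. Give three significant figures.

Below node A the series string R2+R3 = 3260 Ω sits in parallel with the 30100 Ω load: 2941 Ω.
V_A = 10.9 × 2941/(6260 + 2941) = 3.48 V.

V ≈ 3.48 V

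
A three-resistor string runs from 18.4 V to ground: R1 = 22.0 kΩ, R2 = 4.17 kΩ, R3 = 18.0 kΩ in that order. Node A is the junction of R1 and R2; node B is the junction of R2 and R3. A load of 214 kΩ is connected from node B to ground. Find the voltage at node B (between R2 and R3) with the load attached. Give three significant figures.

V ≈ 7.14 V

At node B, R3 is in parallel with the load: R3‖R_L = 16.60 kΩ.
Below node A the resistance is R2 + (R3‖R_L) = 20.77 kΩ, so V_A = 18.4 × 20.77/42.77 = 8.936 V.
Then V_B = V_A × (R3‖R_L)/(R2 + R3‖R_L) = 8.936 × 16.60/20.77 = 7.14 V.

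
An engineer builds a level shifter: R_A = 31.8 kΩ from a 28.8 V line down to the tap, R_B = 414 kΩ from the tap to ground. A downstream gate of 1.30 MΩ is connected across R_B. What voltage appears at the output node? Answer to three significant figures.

The load sits in parallel with R_B: R_B‖R_L = (414 × 1300) / (414 + 1300) = 314.0 kΩ.
V_out = 28.8 × 314.0 / (31.8 + 314.0) = 28.8 × 314.0/345.8 = 26.2 V.
(Unloaded it would have been 26.7 V.)

V_out ≈ 26.2 V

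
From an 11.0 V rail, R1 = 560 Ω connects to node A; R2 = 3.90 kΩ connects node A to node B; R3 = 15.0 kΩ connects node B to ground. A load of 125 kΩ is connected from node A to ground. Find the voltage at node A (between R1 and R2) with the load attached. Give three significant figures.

V ≈ 10.6 V

Below node A the series string R2+R3 = 18900 Ω sits in parallel with the 125000 Ω load: 16420 Ω.
V_A = 11.0 × 16420/(560 + 16420) = 10.6 V.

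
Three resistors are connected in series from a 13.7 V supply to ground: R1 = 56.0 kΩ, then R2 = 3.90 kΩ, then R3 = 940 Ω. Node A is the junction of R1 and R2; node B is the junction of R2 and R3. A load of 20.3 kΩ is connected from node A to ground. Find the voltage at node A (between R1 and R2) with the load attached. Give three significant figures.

Below node A the series string R2+R3 = 4840 Ω sits in parallel with the 20300 Ω load: 3908 Ω.
V_A = 13.7 × 3908/(56000 + 3908) = 0.894 V.

V ≈ 0.894 V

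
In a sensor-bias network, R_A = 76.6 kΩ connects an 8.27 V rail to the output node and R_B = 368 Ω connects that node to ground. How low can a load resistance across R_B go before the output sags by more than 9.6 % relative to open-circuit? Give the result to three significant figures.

R_L(min) ≈ 3.45 kΩ

Output resistance R_th = R_A‖R_B = (76600 × 368)/76970 = 366.2 Ω.
The fractional drop is R_th/(R_th + R_L); requiring this ≤ 0.0960 gives R_L ≥ R_th(1/0.0960 − 1) = 366.2 × 9.417 = 3.45 kΩ.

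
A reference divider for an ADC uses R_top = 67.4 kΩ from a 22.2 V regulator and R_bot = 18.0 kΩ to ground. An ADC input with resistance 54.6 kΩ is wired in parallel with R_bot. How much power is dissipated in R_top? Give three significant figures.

Total resistance from the source is R_top + (R_bot‖R_L) = 80.94 kΩ, so I = 22.2/80.94 kΩ = 0.2743 mA.
P = I²·R_top = (0.2743 mA)² × 67.4 kΩ = 5.07 mW.

P ≈ 5.07 mW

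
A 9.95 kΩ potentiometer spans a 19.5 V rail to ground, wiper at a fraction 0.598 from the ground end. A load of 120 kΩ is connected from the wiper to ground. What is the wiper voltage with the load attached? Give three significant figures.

The wiper splits the pot into (1−α)R = 4.000 kΩ above and αR = 5.950 kΩ below.
Lower section ‖ load = 5.669 kΩ.
V_wiper = 19.5 × 5.669/(4.000 + 5.669) = 11.4 V.

V ≈ 11.4 V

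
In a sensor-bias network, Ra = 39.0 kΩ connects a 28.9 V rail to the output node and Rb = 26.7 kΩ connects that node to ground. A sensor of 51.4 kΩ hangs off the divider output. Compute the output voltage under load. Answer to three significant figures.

V_out ≈ 8.98 V

The load sits in parallel with Rb: Rb‖R_L = (26.7 × 51.4) / (26.7 + 51.4) = 17.57 kΩ.
V_out = 28.9 × 17.57 / (39.0 + 17.57) = 28.9 × 17.57/56.57 = 8.98 V.
(Unloaded it would have been 11.7 V.)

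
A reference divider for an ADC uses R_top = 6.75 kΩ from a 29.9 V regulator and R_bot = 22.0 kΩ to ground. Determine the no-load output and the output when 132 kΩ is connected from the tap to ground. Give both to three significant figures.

Unloaded: 22.9 V; loaded: 22.0 V

Open-circuit: V = 29.9 × 22.0/(6.75 + 22.0) = 22.9 V.
With the load, R_bot becomes R_bot‖R_L = 18.86 kΩ, so V = 29.9 × 18.86/25.61 = 22.0 V.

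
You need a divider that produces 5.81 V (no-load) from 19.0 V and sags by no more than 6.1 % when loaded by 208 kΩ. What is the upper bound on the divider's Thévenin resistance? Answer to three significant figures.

R_th ≤ 13.5 kΩ

Loading drop = R_th/(R_th + R_L) ≤ 0.0610, so R_th ≤ R_L · ε/(1−ε) = 208 kΩ × 0.0610/0.9390 = 13.5 kΩ.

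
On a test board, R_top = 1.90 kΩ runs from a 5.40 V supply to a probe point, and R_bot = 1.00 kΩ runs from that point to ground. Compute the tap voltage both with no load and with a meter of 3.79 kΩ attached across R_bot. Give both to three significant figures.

Unloaded: 1.86 V; loaded: 1.59 V

Open-circuit: V = 5.40 × 1.00/(1.90 + 1.00) = 1.86 V.
With the load, R_bot becomes R_bot‖R_L = 0.7912 kΩ, so V = 5.40 × 0.7912/2.691 = 1.59 V.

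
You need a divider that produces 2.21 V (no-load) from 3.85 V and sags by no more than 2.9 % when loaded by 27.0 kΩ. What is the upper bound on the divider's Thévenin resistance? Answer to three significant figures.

Loading drop = R_th/(R_th + R_L) ≤ 0.0290, so R_th ≤ R_L · ε/(1−ε) = 27.0 kΩ × 0.0290/0.9710 = 806 Ω.

R_th ≤ 806 Ω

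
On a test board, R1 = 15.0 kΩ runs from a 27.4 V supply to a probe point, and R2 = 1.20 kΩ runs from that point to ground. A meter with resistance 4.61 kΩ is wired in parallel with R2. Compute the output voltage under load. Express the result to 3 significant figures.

The load sits in parallel with R2: R2‖R_L = (1.20 × 4.61) / (1.20 + 4.61) = 0.9522 kΩ.
V_out = 27.4 × 0.9522 / (15.0 + 0.9522) = 27.4 × 0.9522/15.95 = 1.64 V.

V_out ≈ 1.64 V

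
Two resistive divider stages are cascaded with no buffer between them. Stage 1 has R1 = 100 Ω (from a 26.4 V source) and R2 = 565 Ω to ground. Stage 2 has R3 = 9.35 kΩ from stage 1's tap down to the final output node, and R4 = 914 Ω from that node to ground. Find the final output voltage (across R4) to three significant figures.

V_out ≈ 1.98 V

Stage 2 presents R3+R4 = 10260 Ω as a load on stage 1's tap.
Stage 1's lower leg becomes R2‖(R3+R4) = 535.5 Ω, so V_mid = 26.4 × 535.5/635.5 = 22.25 V.
Stage 2 is itself unloaded: V_out = V_mid × R4/(R3+R4) = 22.25 × 914/10260 = 1.98 V.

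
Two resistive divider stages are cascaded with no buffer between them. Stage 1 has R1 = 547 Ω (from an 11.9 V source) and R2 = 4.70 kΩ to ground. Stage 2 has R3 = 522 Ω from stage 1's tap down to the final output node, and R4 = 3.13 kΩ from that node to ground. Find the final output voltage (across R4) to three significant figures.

V_out ≈ 8.06 V

Stage 2 presents R3+R4 = 3652 Ω as a load on stage 1's tap.
Stage 1's lower leg becomes R2‖(R3+R4) = 2055 Ω, so V_mid = 11.9 × 2055/2602 = 9.398 V.
Stage 2 is itself unloaded: V_out = V_mid × R4/(R3+R4) = 9.398 × 3130/3652 = 8.06 V.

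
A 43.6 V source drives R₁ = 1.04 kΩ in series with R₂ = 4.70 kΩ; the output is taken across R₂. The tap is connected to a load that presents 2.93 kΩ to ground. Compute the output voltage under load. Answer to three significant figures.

The load sits in parallel with R₂: R₂‖R_L = (4.70 × 2.93) / (4.70 + 2.93) = 1.805 kΩ.
V_out = 43.6 × 1.805 / (1.04 + 1.805) = 43.6 × 1.805/2.845 = 27.7 V.

V_out ≈ 27.7 V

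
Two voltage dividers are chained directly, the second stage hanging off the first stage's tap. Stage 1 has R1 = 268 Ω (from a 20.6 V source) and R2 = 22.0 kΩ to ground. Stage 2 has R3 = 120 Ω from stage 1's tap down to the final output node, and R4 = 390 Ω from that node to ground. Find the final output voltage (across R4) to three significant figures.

V_out ≈ 10.2 V

Stage 2 presents R3+R4 = 510.0 Ω as a load on stage 1's tap.
Stage 1's lower leg becomes R2‖(R3+R4) = 498.4 Ω, so V_mid = 20.6 × 498.4/766.4 = 13.40 V.
Stage 2 is itself unloaded: V_out = V_mid × R4/(R3+R4) = 13.40 × 390/510.0 = 10.2 V.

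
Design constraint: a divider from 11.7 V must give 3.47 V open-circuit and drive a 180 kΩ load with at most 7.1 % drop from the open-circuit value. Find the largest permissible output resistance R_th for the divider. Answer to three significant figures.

Loading drop = R_th/(R_th + R_L) ≤ 0.0710, so R_th ≤ R_L · ε/(1−ε) = 180 kΩ × 0.0710/0.9290 = 13.8 kΩ.

R_th ≤ 13.8 kΩ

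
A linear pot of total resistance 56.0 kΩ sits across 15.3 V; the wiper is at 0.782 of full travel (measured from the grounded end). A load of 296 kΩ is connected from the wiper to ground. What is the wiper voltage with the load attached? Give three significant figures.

V ≈ 11.6 V

The wiper splits the pot into (1−α)R = 12.21 kΩ above and αR = 43.79 kΩ below.
Lower section ‖ load = 38.15 kΩ.
V_wiper = 15.3 × 38.15/(12.21 + 38.15) = 11.6 V.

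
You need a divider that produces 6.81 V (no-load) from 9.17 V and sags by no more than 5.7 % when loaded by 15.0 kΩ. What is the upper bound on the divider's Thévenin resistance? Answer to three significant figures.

R_th ≤ 907 Ω

Loading drop = R_th/(R_th + R_L) ≤ 0.0570, so R_th ≤ R_L · ε/(1−ε) = 15.0 kΩ × 0.0570/0.9430 = 907 Ω.
(Any R1, R2 with R2/(R1+R2) = 0.743 and R1‖R2 ≤ 907 Ω will meet the spec.)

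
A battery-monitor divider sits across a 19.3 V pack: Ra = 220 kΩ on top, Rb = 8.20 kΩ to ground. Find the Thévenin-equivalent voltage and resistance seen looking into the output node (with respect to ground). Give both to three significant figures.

V_th = 0.694 V, R_th = 7.91 kΩ

V_th is the open-circuit tap voltage: 19.3 × 8.20/(220 + 8.20) = 0.694 V.
With the supply zeroed, Ra and Rb appear in parallel from the tap: R_th = Ra‖Rb = (220 × 8.20)/228.2 = 7.91 kΩ.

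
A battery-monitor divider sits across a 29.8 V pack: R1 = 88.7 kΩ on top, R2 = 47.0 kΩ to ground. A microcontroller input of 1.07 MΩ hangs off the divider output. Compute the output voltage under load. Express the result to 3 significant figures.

V_out ≈ 10.0 V

The load sits in parallel with R2: R2‖R_L = (47.0 × 1070) / (47.0 + 1070) = 45.02 kΩ.
V_out = 29.8 × 45.02 / (88.7 + 45.02) = 29.8 × 45.02/133.7 = 10.0 V.
(Unloaded it would have been 10.3 V.)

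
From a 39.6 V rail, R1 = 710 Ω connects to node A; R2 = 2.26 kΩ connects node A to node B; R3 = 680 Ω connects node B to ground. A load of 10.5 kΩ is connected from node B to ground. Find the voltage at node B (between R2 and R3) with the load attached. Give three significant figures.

At node B, R3 is in parallel with the load: R3‖R_L = 638.6 Ω.
Below node A the resistance is R2 + (R3‖R_L) = 2899 Ω, so V_A = 39.6 × 2899/3609 = 31.81 V.
Then V_B = V_A × (R3‖R_L)/(R2 + R3‖R_L) = 31.81 × 638.6/2899 = 7.01 V.

V ≈ 7.01 V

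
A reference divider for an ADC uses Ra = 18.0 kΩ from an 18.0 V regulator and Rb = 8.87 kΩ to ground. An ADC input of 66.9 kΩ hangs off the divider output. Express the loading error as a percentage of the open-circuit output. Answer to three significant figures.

8.16 %

The divider's output (Thévenin) resistance is Ra‖Rb = 5.942 kΩ.
Fractional drop under load = R_th/(R_th + R_L) = 5.942 / (5.942 + 66.9) = 0.08157.
So the output falls by 8.16 %.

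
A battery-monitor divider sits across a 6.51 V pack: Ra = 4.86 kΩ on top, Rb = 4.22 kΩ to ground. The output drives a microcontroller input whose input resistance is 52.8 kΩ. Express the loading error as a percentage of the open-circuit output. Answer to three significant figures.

4.10 %

The divider's output (Thévenin) resistance is Ra‖Rb = 2.259 kΩ.
Fractional drop under load = R_th/(R_th + R_L) = 2.259 / (2.259 + 52.8) = 0.04102.
So the output falls by 4.10 %.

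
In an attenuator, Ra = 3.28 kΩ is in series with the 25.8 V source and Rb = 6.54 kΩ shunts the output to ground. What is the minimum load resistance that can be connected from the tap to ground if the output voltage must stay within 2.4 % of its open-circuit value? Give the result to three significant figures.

Output resistance R_th = Ra‖Rb = (3.28 × 6.54)/9.820 = 2.184 kΩ.
The fractional drop is R_th/(R_th + R_L); requiring this ≤ 0.0240 gives R_L ≥ R_th(1/0.0240 − 1) = 2.184 × 40.67 = 88.8 kΩ.

R_L(min) ≈ 88.8 kΩ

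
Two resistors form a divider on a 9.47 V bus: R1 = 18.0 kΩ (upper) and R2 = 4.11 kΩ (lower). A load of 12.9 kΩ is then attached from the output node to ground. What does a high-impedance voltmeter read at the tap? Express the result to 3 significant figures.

The load sits in parallel with R2: R2‖R_L = (4.11 × 12.9) / (4.11 + 12.9) = 3.117 kΩ.
V_out = 9.47 × 3.117 / (18.0 + 3.117) = 9.47 × 3.117/21.12 = 1.40 V.

V_out ≈ 1.40 V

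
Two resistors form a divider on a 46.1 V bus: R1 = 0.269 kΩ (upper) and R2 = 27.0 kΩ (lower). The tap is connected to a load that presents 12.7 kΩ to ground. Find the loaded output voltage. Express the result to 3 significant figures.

V_out ≈ 44.7 V

The load sits in parallel with R2: R2‖R_L = (27000 × 12700) / (27000 + 12700) = 8637 Ω.
V_out = 46.1 × 8637 / (269 + 8637) = 46.1 × 8637/8906 = 44.7 V.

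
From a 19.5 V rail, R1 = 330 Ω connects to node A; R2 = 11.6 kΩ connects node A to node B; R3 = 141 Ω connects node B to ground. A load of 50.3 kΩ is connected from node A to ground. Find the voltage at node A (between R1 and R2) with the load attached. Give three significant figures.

Below node A the series string R2+R3 = 11740 Ω sits in parallel with the 50300 Ω load: 9519 Ω.
V_A = 19.5 × 9519/(330 + 9519) = 18.8 V.

V ≈ 18.8 V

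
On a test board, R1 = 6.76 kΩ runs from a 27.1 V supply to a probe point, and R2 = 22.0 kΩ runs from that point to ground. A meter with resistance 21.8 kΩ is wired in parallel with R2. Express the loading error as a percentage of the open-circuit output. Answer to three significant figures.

19.2 %

Unloaded V = 27.1 × 22.0/28.76 = 20.73 V.
Loaded: R2‖R_L = 10.95 kΩ, giving V = 27.1 × 10.95/17.71 = 16.76 V.
Drop = (20.73 − 16.76) / 20.73 = 19.2 %.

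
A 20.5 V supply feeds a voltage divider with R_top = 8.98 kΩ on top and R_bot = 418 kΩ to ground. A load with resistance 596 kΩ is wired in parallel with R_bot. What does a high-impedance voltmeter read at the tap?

The load sits in parallel with R_bot: R_bot‖R_L = (418 × 596) / (418 + 596) = 245.7 kΩ.
V_out = 20.5 × 245.7 / (8.98 + 245.7) = 20.5 × 245.7/254.7 = 19.8 V.
(Unloaded it would have been 20.1 V.)

V_out ≈ 19.8 V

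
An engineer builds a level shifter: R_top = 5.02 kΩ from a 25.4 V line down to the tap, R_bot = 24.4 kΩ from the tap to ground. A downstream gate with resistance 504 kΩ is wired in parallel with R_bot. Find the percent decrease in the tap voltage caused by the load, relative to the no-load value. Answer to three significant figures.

The divider's output (Thévenin) resistance is R_top‖R_bot = 4.163 kΩ.
Fractional drop under load = R_th/(R_th + R_L) = 4.163 / (4.163 + 504) = 0.008193.
So the output falls by 0.819 %.

0.819 %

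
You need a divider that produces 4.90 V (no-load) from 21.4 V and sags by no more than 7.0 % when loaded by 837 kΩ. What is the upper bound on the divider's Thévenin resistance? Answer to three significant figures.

Loading drop = R_th/(R_th + R_L) ≤ 0.0700, so R_th ≤ R_L · ε/(1−ε) = 837 kΩ × 0.0700/0.9300 = 63.0 kΩ.
(Any R1, R2 with R2/(R1+R2) = 0.229 and R1‖R2 ≤ 63.0 kΩ will meet the spec.)

R_th ≤ 63.0 kΩ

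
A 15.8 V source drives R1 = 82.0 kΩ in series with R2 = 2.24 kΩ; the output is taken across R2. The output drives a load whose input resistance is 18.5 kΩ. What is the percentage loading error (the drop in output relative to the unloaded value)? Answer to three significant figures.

10.5 %

Unloaded V = 15.8 × 2.24/84.24 = 0.42013 V.
Loaded: R2‖R_L = 1.998 kΩ, giving V = 15.8 × 1.998/84.00 = 0.37584 V.
Drop = (0.42013 − 0.37584) / 0.42013 = 10.5 %.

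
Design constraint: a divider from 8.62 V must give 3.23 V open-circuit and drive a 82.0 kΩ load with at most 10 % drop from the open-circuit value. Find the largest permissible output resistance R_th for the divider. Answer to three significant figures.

Loading drop = R_th/(R_th + R_L) ≤ 0.100, so R_th ≤ R_L · ε/(1−ε) = 82.0 kΩ × 0.100/0.9000 = 9.11 kΩ.
(Any R1, R2 with R2/(R1+R2) = 0.375 and R1‖R2 ≤ 9.11 kΩ will meet the spec.)

R_th ≤ 9.11 kΩ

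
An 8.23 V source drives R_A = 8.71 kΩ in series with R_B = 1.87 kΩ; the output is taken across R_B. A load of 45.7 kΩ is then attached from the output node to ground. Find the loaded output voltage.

The load sits in parallel with R_B: R_B‖R_L = (1.87 × 45.7) / (1.87 + 45.7) = 1.796 kΩ.
V_out = 8.23 × 1.796 / (8.71 + 1.796) = 8.23 × 1.796/10.51 = 1.41 V.
(Unloaded it would have been 1.45 V.)

V_out ≈ 1.41 V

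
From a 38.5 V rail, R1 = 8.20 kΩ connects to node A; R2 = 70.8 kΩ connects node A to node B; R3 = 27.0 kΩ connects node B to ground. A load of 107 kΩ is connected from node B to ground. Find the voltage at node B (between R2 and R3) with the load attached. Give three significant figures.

V ≈ 8.25 V

At node B, R3 is in parallel with the load: R3‖R_L = 21.56 kΩ.
Below node A the resistance is R2 + (R3‖R_L) = 92.36 kΩ, so V_A = 38.5 × 92.36/100.6 = 35.36 V.
Then V_B = V_A × (R3‖R_L)/(R2 + R3‖R_L) = 35.36 × 21.56/92.36 = 8.25 V.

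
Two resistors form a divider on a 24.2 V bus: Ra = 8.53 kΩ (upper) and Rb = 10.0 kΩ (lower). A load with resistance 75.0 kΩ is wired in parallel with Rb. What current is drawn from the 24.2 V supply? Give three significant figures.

Rb‖R_L = 8.824 kΩ, so the source sees Ra + Rb‖R_L = 17.35 kΩ.
I = 24.2 V / 17.35 kΩ = 1.39 mA.

I ≈ 1.39 mA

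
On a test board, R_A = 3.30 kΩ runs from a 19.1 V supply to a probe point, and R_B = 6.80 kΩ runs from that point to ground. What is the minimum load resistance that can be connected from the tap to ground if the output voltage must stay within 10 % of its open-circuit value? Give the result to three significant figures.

R_L(min) ≈ 20.0 kΩ

Output resistance R_th = R_A‖R_B = (3.30 × 6.80)/10.10 = 2.222 kΩ.
The fractional drop is R_th/(R_th + R_L); requiring this ≤ 0.100 gives R_L ≥ R_th(1/0.100 − 1) = 2.222 × 9.000 = 20.0 kΩ.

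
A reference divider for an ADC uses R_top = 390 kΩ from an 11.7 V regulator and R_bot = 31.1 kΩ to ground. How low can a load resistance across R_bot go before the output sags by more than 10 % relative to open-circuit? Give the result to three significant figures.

Output resistance R_th = R_top‖R_bot = (390 × 31.1)/421.1 = 28.80 kΩ.
The fractional drop is R_th/(R_th + R_L); requiring this ≤ 0.100 gives R_L ≥ R_th(1/0.100 − 1) = 28.80 × 9.000 = 259 kΩ.

R_L(min) ≈ 259 kΩ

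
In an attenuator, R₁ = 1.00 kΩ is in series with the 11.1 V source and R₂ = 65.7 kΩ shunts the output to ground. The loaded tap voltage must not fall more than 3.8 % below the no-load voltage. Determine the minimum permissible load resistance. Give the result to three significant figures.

R_L(min) ≈ 24.9 kΩ

Output resistance R_th = R₁‖R₂ = (1000 × 65700)/66700 = 985.0 Ω.
The fractional drop is R_th/(R_th + R_L); requiring this ≤ 0.0380 gives R_L ≥ R_th(1/0.0380 − 1) = 985.0 × 25.32 = 24.9 kΩ.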